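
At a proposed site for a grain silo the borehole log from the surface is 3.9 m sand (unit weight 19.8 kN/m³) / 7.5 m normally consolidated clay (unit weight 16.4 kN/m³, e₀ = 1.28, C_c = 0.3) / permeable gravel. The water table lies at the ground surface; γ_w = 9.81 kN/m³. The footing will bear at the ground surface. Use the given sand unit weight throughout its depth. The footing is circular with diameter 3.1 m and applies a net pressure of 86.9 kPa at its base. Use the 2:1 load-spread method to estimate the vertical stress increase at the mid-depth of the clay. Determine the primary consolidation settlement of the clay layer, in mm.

Mid-depth of clay below the ground surface: z = 3.9 + 7.5/2 = 7.65 m.
Total vertical stress at mid-clay: σ_v = 19.8×3.9 + 16.4×3.75 = 138.72 kPa.
Pore pressure: u = 9.81×(7.65 − 0) = 75.047 kPa.
Initial effective stress: σ'_0 = σ_v − u = 138.72 − 75.047 = 63.673 kPa.
Stress increase at mid-clay by the 2:1 spreading method:
Δσ ≈ qD²/(D+z)² = 86.9×3.1²/(3.1+7.65)² = 7.2265 kPa
Final effective stress: σ'_f = σ'_0 + Δσ = 63.673 + 7.2265 = 70.9 kPa.
Normally consolidated clay, so the full stress increment lies on the virgin compression line:
S_c = C_c·H/(1+e₀)·log₁₀(σ'_f/σ'_0) = 0.3×7.5/(1+1.28)×log₁₀(70.9/63.673)
    = 0.98684 × 0.046691 = 0.04608 m

S_c ≈ 46.1 mm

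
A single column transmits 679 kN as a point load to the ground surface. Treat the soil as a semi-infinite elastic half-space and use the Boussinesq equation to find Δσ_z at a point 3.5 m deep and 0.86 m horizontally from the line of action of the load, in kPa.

Boussinesq vertical stress below a point load on an elastic half-space:
Δσ_z = 3P/(2πz²) · [1 + (r/z)²]^(−5/2)
r/z = 0.86/3.5 = 0.24571; [1+(r/z)²]^(−5/2) = 0.86368.
Δσ_z = 3×679/(2π×3.5²) × 0.86368 = 26.465 × 0.86368 = 22.86 kPa

Δσ_z ≈ 22.9 kPa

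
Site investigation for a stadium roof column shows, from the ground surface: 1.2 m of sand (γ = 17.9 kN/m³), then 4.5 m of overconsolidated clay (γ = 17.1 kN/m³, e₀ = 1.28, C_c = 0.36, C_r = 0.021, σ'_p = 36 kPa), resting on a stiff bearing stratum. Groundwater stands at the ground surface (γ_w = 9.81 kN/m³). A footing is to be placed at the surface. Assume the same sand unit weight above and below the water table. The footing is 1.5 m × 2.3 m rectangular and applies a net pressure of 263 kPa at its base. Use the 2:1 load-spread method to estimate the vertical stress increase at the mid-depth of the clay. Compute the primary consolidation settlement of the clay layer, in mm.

S_c ≈ 153 mm

Mid-depth of clay below the ground surface: z = 1.2 + 4.5/2 = 3.45 m.
Total vertical stress at mid-clay: σ_v = 17.9×1.2 + 17.1×2.25 = 59.955 kPa.
Pore pressure: u = 9.81×(3.45 − 0) = 33.845 kPa.
Initial effective stress: σ'_0 = σ_v − u = 59.955 − 33.845 = 26.11 kPa.
Stress increase at mid-clay by the 2:1 spreading method:
Δσ = qBL/((B+z)(L+z)) = 263×1.5×2.3/((1.5+3.45)(2.3+3.45)) = 31.879 kPa
Final effective stress: σ'_f = 26.11 + 31.879 = 57.989 kPa.
σ'_f = 57.989 > σ'_p = 36 kPa, so the stress path crosses the preconsolidation pressure — recompression up to σ'_p, then virgin compression beyond:
S_c = H/(1+e₀)·[C_r·log₁₀(σ'_p/σ'_0) + C_c·log₁₀(σ'_f/σ'_p)]
    = 4.5/2.28 × [0.021×log₁₀(36/26.11) + 0.36×log₁₀(57.989/36)]
    = 1.9737 × [0.0029294 + 0.074536] = 0.1529 m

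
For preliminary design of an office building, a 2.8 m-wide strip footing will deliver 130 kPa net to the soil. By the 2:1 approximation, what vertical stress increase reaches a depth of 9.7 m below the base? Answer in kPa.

By the 2:1 method the load spreads at 1 horizontal : 2 vertical, so at depth z the loaded area has grown by z in each plan dimension:
Δσ = qB/(B+z) = 130×2.8/(2.8+9.7) = 29.12 kPa

Δσ_z ≈ 29.1 kPa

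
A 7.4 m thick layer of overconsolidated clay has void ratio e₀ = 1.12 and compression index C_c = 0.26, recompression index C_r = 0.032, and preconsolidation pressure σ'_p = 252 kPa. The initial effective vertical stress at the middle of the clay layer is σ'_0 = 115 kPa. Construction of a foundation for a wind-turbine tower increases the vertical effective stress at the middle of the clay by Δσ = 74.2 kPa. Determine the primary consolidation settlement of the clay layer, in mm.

Final effective stress: σ'_f = 115 + 74.2 = 189.2 kPa.
σ'_f = 189.2 ≤ σ'_p = 252 kPa, so the clay remains overconsolidated and only the recompression index applies:
S_c = C_r·H/(1+e₀)·log₁₀(σ'_f/σ'_0) = 0.032×7.4/2.12×log₁₀(189.2/115)
    = 0.1117 × 0.21622 = 0.02415 m

S_c ≈ 24.2 mm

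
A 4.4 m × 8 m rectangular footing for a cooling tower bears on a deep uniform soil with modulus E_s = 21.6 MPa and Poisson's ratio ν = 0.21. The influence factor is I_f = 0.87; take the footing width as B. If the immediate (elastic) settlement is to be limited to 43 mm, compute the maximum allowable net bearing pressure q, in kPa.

q ≈ 254 kPa

E_s = 21.6 MPa = 21600 kPa.
S_e = q·B·(1−ν²)/E_s · I_f  ⇒  q = S_e·E_s / (B·(1−ν²)·I_f).
q = 0.043 × 21600 / (4.4 × 0.9559 × 0.87) = 253.8 kPa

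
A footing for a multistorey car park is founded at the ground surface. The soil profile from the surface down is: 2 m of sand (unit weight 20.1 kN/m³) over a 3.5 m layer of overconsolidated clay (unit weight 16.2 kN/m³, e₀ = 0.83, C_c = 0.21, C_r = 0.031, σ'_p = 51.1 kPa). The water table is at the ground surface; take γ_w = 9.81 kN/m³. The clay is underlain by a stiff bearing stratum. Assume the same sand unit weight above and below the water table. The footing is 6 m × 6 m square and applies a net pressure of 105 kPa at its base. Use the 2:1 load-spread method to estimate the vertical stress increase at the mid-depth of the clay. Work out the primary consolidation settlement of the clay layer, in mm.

S_c ≈ 70.9 mm

Mid-depth of clay below the ground surface: z = 2 + 3.5/2 = 3.75 m.
Total vertical stress at mid-clay: σ_v = 20.1×2 + 16.2×1.75 = 68.55 kPa.
Pore pressure: u = 9.81×(3.75 − 0) = 36.788 kPa.
Initial effective stress: σ'_0 = σ_v − u = 68.55 − 36.788 = 31.762 kPa.
Stress increase at mid-clay by the 2:1 spreading method:
Δσ = qBL/((B+z)(L+z)) = 105×6×6/((6+3.75)(6+3.75)) = 39.763 kPa
Final effective stress: σ'_f = 31.762 + 39.763 = 71.525 kPa.
σ'_f = 71.525 > σ'_p = 51.1 kPa, so the stress path crosses the preconsolidation pressure — recompression up to σ'_p, then virgin compression beyond:
S_c = H/(1+e₀)·[C_r·log₁₀(σ'_p/σ'_0) + C_c·log₁₀(σ'_f/σ'_p)]
    = 3.5/1.83 × [0.031×log₁₀(51.1/31.762) + 0.21×log₁₀(71.525/51.1)]
    = 1.9126 × [0.0064019 + 0.030668] = 0.0709 m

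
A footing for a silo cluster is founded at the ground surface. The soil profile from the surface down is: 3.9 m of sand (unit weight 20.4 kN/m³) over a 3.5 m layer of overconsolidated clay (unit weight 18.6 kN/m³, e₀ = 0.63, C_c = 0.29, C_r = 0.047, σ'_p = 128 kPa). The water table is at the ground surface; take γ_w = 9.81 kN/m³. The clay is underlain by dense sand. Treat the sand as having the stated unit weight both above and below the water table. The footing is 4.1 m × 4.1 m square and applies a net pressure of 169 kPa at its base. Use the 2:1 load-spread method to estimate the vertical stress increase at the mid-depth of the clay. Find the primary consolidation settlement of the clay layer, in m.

Mid-depth of clay below the ground surface: z = 3.9 + 3.5/2 = 5.65 m.
Total vertical stress at mid-clay: σ_v = 20.4×3.9 + 18.6×1.75 = 112.11 kPa.
Pore pressure: u = 9.81×(5.65 − 0) = 55.427 kPa.
Initial effective stress: σ'_0 = σ_v − u = 112.11 − 55.427 = 56.683 kPa.
Stress increase at mid-clay by the 2:1 spreading method:
Δσ = qBL/((B+z)(L+z)) = 169×4.1×4.1/((4.1+5.65)(4.1+5.65)) = 29.884 kPa
Final effective stress: σ'_f = 56.683 + 29.884 = 86.567 kPa.
σ'_f = 86.567 ≤ σ'_p = 128 kPa, so the clay remains overconsolidated and only the recompression index applies:
S_c = C_r·H/(1+e₀)·log₁₀(σ'_f/σ'_0) = 0.047×3.5/1.63×log₁₀(86.567/56.683)
    = 0.10092 × 0.1839 = 0.01856 m

S_c ≈ 0.0186 m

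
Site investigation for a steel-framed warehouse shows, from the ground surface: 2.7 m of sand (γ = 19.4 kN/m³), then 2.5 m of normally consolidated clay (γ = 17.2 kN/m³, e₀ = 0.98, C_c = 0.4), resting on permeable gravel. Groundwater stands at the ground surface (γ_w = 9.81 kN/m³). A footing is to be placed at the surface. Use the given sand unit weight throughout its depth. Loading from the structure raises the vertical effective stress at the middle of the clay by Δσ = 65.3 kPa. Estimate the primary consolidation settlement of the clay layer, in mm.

Mid-depth of clay below the ground surface: z = 2.7 + 2.5/2 = 3.95 m.
Total vertical stress at mid-clay: σ_v = 19.4×2.7 + 17.2×1.25 = 73.88 kPa.
Pore pressure: u = 9.81×(3.95 − 0) = 38.75 kPa.
Initial effective stress: σ'_0 = σ_v − u = 73.88 − 38.75 = 35.13 kPa.
Final effective stress: σ'_f = σ'_0 + Δσ = 35.13 + 65.3 = 100.43 kPa.
Normally consolidated clay, so the full stress increment lies on the virgin compression line:
S_c = C_c·H/(1+e₀)·log₁₀(σ'_f/σ'_0) = 0.4×2.5/(1+0.98)×log₁₀(100.43/35.13)
    = 0.50505 × 0.45619 = 0.2304 m

S_c ≈ 230 mm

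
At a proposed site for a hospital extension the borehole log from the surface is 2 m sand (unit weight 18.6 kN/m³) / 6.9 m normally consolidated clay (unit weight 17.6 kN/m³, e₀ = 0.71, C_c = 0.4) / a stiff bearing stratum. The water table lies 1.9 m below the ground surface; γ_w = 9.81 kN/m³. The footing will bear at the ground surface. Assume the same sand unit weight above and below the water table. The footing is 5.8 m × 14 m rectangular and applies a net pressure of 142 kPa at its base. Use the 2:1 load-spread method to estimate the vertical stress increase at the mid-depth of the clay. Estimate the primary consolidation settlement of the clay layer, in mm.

S_c ≈ 426 mm

Mid-depth of clay below the ground surface: z = 2 + 6.9/2 = 5.45 m.
Total vertical stress at mid-clay: σ_v = 18.6×2 + 17.6×3.45 = 97.92 kPa.
Pore pressure: u = 9.81×(5.45 − 1.9) = 34.825 kPa.
Initial effective stress: σ'_0 = σ_v − u = 97.92 − 34.825 = 63.095 kPa.
Stress increase at mid-clay by the 2:1 spreading method:
Δσ = qBL/((B+z)(L+z)) = 142×5.8×14/((5.8+5.45)(14+5.45)) = 52.695 kPa
Final effective stress: σ'_f = σ'_0 + Δσ = 63.095 + 52.695 = 115.79 kPa.
Normally consolidated clay, so the full stress increment lies on the virgin compression line:
S_c = C_c·H/(1+e₀)·log₁₀(σ'_f/σ'_0) = 0.4×6.9/(1+0.71)×log₁₀(115.79/63.095)
    = 1.614 × 0.26368 = 0.4256 m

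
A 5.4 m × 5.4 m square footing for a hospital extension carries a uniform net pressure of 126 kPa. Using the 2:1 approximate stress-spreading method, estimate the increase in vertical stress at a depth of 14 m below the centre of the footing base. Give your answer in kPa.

Δσ_z ≈ 9.76 kPa

By the 2:1 method the load spreads at 1 horizontal : 2 vertical, so at depth z the loaded area has grown by z in each plan dimension:
Δσ = qBL/((B+z)(L+z)) = 126×5.4×5.4/((5.4+14)(5.4+14)) = 9.7624 kPa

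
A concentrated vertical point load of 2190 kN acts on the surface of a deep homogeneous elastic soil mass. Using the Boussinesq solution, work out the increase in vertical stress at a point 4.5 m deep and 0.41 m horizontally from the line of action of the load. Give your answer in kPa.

Δσ_z ≈ 50.6 kPa

Boussinesq vertical stress below a point load on an elastic half-space:
Δσ_z = 3P/(2πz²) · [1 + (r/z)²]^(−5/2)
r/z = 0.41/4.5 = 0.091111; [1+(r/z)²]^(−5/2) = 0.97954.
Δσ_z = 3×2190/(2π×4.5²) × 0.97954 = 51.637 × 0.97954 = 50.58 kPa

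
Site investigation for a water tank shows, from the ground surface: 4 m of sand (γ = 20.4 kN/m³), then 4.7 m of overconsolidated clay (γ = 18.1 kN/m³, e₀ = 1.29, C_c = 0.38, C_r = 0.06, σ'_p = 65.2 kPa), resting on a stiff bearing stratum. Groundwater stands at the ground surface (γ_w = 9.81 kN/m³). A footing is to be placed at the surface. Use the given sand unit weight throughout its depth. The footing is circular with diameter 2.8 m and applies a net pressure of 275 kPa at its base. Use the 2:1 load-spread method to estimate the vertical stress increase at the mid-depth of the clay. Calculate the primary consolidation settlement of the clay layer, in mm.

Mid-depth of clay below the ground surface: z = 4 + 4.7/2 = 6.35 m.
Total vertical stress at mid-clay: σ_v = 20.4×4 + 18.1×2.35 = 124.13 kPa.
Pore pressure: u = 9.81×(6.35 − 0) = 62.294 kPa.
Initial effective stress: σ'_0 = σ_v − u = 124.13 − 62.294 = 61.836 kPa.
Stress increase at mid-clay by the 2:1 spreading method:
Δσ ≈ qD²/(D+z)² = 275×2.8²/(2.8+6.35)² = 25.752 kPa
Final effective stress: σ'_f = 61.836 + 25.752 = 87.588 kPa.
σ'_f = 87.588 > σ'_p = 65.2 kPa, so the stress path crosses the preconsolidation pressure — recompression up to σ'_p, then virgin compression beyond:
S_c = H/(1+e₀)·[C_r·log₁₀(σ'_p/σ'_0) + C_c·log₁₀(σ'_f/σ'_p)]
    = 4.7/2.29 × [0.06×log₁₀(65.2/61.836) + 0.38×log₁₀(87.588/65.2)]
    = 2.0524 × [0.0013804 + 0.048715] = 0.1028 m

S_c ≈ 103 mm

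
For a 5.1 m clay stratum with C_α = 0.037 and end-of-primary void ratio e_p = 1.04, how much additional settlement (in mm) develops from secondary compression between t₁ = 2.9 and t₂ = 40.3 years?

Secondary compression: S_s = C_α·H/(1+e_p)·log₁₀(t₂/t₁)
S_s = 0.037×5.1/(1+1.04)×log₁₀(40.3/2.9)
    = 0.0925 × 1.143 = 0.1057 m

S_s ≈ 106 mm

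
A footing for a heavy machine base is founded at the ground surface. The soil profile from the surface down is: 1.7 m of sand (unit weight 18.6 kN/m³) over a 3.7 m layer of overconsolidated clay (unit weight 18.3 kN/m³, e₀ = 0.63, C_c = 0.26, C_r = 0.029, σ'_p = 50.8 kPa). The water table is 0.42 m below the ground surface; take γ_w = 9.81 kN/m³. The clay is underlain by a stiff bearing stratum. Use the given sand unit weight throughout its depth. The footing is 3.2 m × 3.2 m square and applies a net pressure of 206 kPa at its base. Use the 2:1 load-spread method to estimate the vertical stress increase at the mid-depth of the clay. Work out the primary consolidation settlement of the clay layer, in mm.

Mid-depth of clay below the ground surface: z = 1.7 + 3.7/2 = 3.55 m.
Total vertical stress at mid-clay: σ_v = 18.6×1.7 + 18.3×1.85 = 65.475 kPa.
Pore pressure: u = 9.81×(3.55 − 0.42) = 30.705 kPa.
Initial effective stress: σ'_0 = σ_v − u = 65.475 − 30.705 = 34.77 kPa.
Stress increase at mid-clay by the 2:1 spreading method:
Δσ = qBL/((B+z)(L+z)) = 206×3.2×3.2/((3.2+3.55)(3.2+3.55)) = 46.298 kPa
Final effective stress: σ'_f = 34.77 + 46.298 = 81.068 kPa.
σ'_f = 81.068 > σ'_p = 50.8 kPa, so the stress path crosses the preconsolidation pressure — recompression up to σ'_p, then virgin compression beyond:
S_c = H/(1+e₀)·[C_r·log₁₀(σ'_p/σ'_0) + C_c·log₁₀(σ'_f/σ'_p)]
    = 3.7/1.63 × [0.029×log₁₀(50.8/34.77) + 0.26×log₁₀(81.068/50.8)]
    = 2.2699 × [0.0047751 + 0.052776] = 0.1306 m

S_c ≈ 131 mm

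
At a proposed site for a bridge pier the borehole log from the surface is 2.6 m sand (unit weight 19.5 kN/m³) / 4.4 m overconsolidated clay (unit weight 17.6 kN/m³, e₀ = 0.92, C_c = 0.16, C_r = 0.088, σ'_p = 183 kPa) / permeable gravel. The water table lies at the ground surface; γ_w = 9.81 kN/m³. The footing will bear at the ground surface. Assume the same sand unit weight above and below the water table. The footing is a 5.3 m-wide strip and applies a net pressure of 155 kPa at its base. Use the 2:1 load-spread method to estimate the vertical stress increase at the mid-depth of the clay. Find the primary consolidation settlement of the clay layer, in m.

S_c ≈ 0.0939 m

Mid-depth of clay below the ground surface: z = 2.6 + 4.4/2 = 4.8 m.
Total vertical stress at mid-clay: σ_v = 19.5×2.6 + 17.6×2.2 = 89.42 kPa.
Pore pressure: u = 9.81×(4.8 − 0) = 47.088 kPa.
Initial effective stress: σ'_0 = σ_v − u = 89.42 − 47.088 = 42.332 kPa.
Stress increase at mid-clay by the 2:1 spreading method:
Δσ = qB/(B+z) = 155×5.3/(5.3+4.8) = 81.337 kPa
Final effective stress: σ'_f = 42.332 + 81.337 = 123.67 kPa.
σ'_f = 123.67 ≤ σ'_p = 183 kPa, so the clay remains overconsolidated and only the recompression index applies:
S_c = C_r·H/(1+e₀)·log₁₀(σ'_f/σ'_0) = 0.088×4.4/1.92×log₁₀(123.67/42.332)
    = 0.20167 × 0.4656 = 0.0939 m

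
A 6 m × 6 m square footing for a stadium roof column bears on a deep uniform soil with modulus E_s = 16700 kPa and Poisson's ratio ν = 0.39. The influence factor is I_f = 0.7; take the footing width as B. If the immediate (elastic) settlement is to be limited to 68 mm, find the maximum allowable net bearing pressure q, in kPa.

S_e = q·B·(1−ν²)/E_s · I_f  ⇒  q = S_e·E_s / (B·(1−ν²)·I_f).
q = 0.068 × 16700 / (6 × 0.8479 × 0.7) = 318.9 kPa

q ≈ 319 kPa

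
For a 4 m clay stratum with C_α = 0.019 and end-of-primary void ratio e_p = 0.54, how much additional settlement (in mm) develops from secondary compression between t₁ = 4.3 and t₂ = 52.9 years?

Secondary compression: S_s = C_α·H/(1+e_p)·log₁₀(t₂/t₁)
S_s = 0.019×4/(1+0.54)×log₁₀(52.9/4.3)
    = 0.04935 × 1.09 = 0.05379 m

S_s ≈ 53.8 mm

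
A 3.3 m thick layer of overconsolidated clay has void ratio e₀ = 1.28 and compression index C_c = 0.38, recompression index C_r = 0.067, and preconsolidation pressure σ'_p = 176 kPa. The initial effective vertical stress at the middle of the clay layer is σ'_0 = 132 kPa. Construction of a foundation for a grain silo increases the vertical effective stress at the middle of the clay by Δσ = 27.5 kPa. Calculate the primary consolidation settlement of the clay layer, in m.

S_c ≈ 0.00797 m

Final effective stress: σ'_f = 132 + 27.5 = 159.5 kPa.
σ'_f = 159.5 ≤ σ'_p = 176 kPa, so the clay remains overconsolidated and only the recompression index applies:
S_c = C_r·H/(1+e₀)·log₁₀(σ'_f/σ'_0) = 0.067×3.3/2.28×log₁₀(159.5/132)
    = 0.096976 × 0.082187 = 0.00797 m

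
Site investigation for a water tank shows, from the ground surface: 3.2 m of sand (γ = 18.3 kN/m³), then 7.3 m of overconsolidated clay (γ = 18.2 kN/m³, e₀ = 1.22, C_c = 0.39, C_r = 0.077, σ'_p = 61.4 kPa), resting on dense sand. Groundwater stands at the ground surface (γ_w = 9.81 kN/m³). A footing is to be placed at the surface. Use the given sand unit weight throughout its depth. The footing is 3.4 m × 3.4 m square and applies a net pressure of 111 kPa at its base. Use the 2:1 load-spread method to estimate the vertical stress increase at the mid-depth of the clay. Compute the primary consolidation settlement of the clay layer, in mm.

Mid-depth of clay below the ground surface: z = 3.2 + 7.3/2 = 6.85 m.
Total vertical stress at mid-clay: σ_v = 18.3×3.2 + 18.2×3.65 = 124.99 kPa.
Pore pressure: u = 9.81×(6.85 − 0) = 67.198 kPa.
Initial effective stress: σ'_0 = σ_v − u = 124.99 − 67.198 = 57.792 kPa.
Stress increase at mid-clay by the 2:1 spreading method:
Δσ = qBL/((B+z)(L+z)) = 111×3.4×3.4/((3.4+6.85)(3.4+6.85)) = 12.213 kPa
Final effective stress: σ'_f = 57.792 + 12.213 = 70.005 kPa.
σ'_f = 70.005 > σ'_p = 61.4 kPa, so the stress path crosses the preconsolidation pressure — recompression up to σ'_p, then virgin compression beyond:
S_c = H/(1+e₀)·[C_r·log₁₀(σ'_p/σ'_0) + C_c·log₁₀(σ'_f/σ'_p)]
    = 7.3/2.22 × [0.077×log₁₀(61.4/57.792) + 0.39×log₁₀(70.005/61.4)]
    = 3.2883 × [0.0020251 + 0.022215] = 0.07971 m

S_c ≈ 79.7 mm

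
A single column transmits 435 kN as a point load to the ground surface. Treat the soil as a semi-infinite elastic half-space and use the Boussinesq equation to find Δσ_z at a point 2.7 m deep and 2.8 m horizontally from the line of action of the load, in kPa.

Boussinesq vertical stress below a point load on an elastic half-space:
Δσ_z = 3P/(2πz²) · [1 + (r/z)²]^(−5/2)
r/z = 2.8/2.7 = 1.037; [1+(r/z)²]^(−5/2) = 0.16115.
Δσ_z = 3×435/(2π×2.7²) × 0.16115 = 28.491 × 0.16115 = 4.591 kPa

Δσ_z ≈ 4.59 kPa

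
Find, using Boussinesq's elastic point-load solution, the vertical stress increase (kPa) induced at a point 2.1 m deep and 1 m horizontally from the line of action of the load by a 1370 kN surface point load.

Boussinesq vertical stress below a point load on an elastic half-space:
Δσ_z = 3P/(2πz²) · [1 + (r/z)²]^(−5/2)
r/z = 1/2.1 = 0.47619; [1+(r/z)²]^(−5/2) = 0.59993.
Δσ_z = 3×1370/(2π×2.1²) × 0.59993 = 148.33 × 0.59993 = 88.99 kPa

Δσ_z ≈ 89 kPa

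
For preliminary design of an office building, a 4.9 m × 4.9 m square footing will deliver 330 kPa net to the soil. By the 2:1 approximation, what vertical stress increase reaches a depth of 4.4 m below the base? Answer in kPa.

Δσ_z ≈ 91.6 kPa

By the 2:1 method the load spreads at 1 horizontal : 2 vertical, so at depth z the loaded area has grown by z in each plan dimension:
Δσ = qBL/((B+z)(L+z)) = 330×4.9×4.9/((4.9+4.4)(4.9+4.4)) = 91.609 kPa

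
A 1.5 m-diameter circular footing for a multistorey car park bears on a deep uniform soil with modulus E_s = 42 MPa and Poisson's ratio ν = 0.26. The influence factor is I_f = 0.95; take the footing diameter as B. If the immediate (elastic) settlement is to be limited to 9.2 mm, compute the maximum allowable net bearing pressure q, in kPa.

q ≈ 291 kPa

E_s = 42 MPa = 42000 kPa.
S_e = q·B·(1−ν²)/E_s · I_f  ⇒  q = S_e·E_s / (B·(1−ν²)·I_f).
q = 0.0092 × 42000 / (1.5 × 0.9324 × 0.95) = 290.8 kPa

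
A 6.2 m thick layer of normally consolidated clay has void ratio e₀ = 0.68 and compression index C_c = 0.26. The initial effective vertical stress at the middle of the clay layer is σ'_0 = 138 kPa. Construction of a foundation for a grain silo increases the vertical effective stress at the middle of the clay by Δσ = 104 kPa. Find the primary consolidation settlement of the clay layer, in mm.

S_c ≈ 234 mm

Final effective stress: σ'_f = σ'_0 + Δσ = 138 + 104 = 242 kPa.
Normally consolidated clay, so the full stress increment lies on the virgin compression line:
S_c = C_c·H/(1+e₀)·log₁₀(σ'_f/σ'_0) = 0.26×6.2/(1+0.68)×log₁₀(242/138)
    = 0.95952 × 0.24394 = 0.2341 m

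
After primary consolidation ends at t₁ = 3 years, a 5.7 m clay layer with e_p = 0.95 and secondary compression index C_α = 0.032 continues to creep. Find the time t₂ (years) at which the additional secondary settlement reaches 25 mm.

t₂ ≈ 5.55 years

S_s = C_α·H/(1+e_p)·log₁₀(t₂/t₁) ⇒ log₁₀(t₂/t₁) = S_s·(1+e_p)/(C_α·H).
log₁₀(t₂/t₁) = 0.025 × (1+0.95) / (0.032×5.7) = 0.2673
t₂ = t₁ × 10^0.2673 = 3 × 1.85 = 5.551 years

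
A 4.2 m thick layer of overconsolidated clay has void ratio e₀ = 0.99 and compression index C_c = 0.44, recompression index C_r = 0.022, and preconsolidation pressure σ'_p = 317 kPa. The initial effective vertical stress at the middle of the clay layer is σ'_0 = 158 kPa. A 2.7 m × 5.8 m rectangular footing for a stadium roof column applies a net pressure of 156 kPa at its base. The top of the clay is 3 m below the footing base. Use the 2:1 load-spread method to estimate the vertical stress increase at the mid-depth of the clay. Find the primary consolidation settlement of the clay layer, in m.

Mid-depth of clay below the footing base: z = 3 + 4.2/2 = 5.1 m.
Stress increase at mid-clay by the 2:1 spreading method:
Δσ = qBL/((B+z)(L+z)) = 156×2.7×5.8/((2.7+5.1)(5.8+5.1)) = 28.734 kPa
Final effective stress: σ'_f = 158 + 28.734 = 186.73 kPa.
σ'_f = 186.73 ≤ σ'_p = 317 kPa, so the clay remains overconsolidated and only the recompression index applies:
S_c = C_r·H/(1+e₀)·log₁₀(σ'_f/σ'_0) = 0.022×4.2/1.99×log₁₀(186.73/158)
    = 0.046433 × 0.072557 = 0.003369 m

S_c ≈ 0.00337 m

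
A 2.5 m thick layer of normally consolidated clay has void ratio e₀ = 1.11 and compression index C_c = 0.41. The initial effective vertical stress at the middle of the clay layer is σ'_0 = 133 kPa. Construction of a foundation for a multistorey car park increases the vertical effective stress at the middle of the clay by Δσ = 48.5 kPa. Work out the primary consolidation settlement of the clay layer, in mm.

S_c ≈ 65.6 mm

Final effective stress: σ'_f = σ'_0 + Δσ = 133 + 48.5 = 181.5 kPa.
Normally consolidated clay, so the full stress increment lies on the virgin compression line:
S_c = C_c·H/(1+e₀)·log₁₀(σ'_f/σ'_0) = 0.41×2.5/(1+1.11)×log₁₀(181.5/133)
    = 0.48578 × 0.13502 = 0.06559 m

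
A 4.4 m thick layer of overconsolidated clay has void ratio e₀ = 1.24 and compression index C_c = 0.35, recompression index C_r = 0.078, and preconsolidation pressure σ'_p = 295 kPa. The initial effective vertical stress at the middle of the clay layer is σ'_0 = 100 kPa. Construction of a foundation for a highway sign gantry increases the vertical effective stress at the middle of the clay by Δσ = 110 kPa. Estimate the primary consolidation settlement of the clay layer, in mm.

Final effective stress: σ'_f = 100 + 110 = 210 kPa.
σ'_f = 210 ≤ σ'_p = 295 kPa, so the clay remains overconsolidated and only the recompression index applies:
S_c = C_r·H/(1+e₀)·log₁₀(σ'_f/σ'_0) = 0.078×4.4/2.24×log₁₀(210/100)
    = 0.15322 × 0.32222 = 0.04937 m

S_c ≈ 49.4 mm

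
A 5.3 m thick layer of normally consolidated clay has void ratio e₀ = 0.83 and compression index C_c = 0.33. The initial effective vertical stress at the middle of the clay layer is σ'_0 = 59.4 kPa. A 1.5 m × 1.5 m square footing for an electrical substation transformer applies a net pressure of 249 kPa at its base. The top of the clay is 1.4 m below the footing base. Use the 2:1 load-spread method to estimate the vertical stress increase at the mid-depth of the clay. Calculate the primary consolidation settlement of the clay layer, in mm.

Mid-depth of clay below the footing base: z = 1.4 + 5.3/2 = 4.05 m.
Stress increase at mid-clay by the 2:1 spreading method:
Δσ = qBL/((B+z)(L+z)) = 249×1.5×1.5/((1.5+4.05)(1.5+4.05)) = 18.188 kPa
Final effective stress: σ'_f = σ'_0 + Δσ = 59.4 + 18.188 = 77.588 kPa.
Normally consolidated clay, so the full stress increment lies on the virgin compression line:
S_c = C_c·H/(1+e₀)·log₁₀(σ'_f/σ'_0) = 0.33×5.3/(1+0.83)×log₁₀(77.588/59.4)
    = 0.95574 × 0.11601 = 0.1109 m

S_c ≈ 111 mm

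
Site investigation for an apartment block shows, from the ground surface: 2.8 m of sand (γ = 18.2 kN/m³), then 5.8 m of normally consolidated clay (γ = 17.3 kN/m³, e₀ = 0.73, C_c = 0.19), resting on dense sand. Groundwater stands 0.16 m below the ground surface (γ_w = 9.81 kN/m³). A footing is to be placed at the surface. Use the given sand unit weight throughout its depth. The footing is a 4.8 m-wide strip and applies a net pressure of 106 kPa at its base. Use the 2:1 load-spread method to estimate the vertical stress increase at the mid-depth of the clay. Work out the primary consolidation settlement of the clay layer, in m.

S_c ≈ 0.197 m

Mid-depth of clay below the ground surface: z = 2.8 + 5.8/2 = 5.7 m.
Total vertical stress at mid-clay: σ_v = 18.2×2.8 + 17.3×2.9 = 101.13 kPa.
Pore pressure: u = 9.81×(5.7 − 0.16) = 54.347 kPa.
Initial effective stress: σ'_0 = σ_v − u = 101.13 − 54.347 = 46.783 kPa.
Stress increase at mid-clay by the 2:1 spreading method:
Δσ = qB/(B+z) = 106×4.8/(4.8+5.7) = 48.457 kPa
Final effective stress: σ'_f = σ'_0 + Δσ = 46.783 + 48.457 = 95.24 kPa.
Normally consolidated clay, so the full stress increment lies on the virgin compression line:
S_c = C_c·H/(1+e₀)·log₁₀(σ'_f/σ'_0) = 0.19×5.8/(1+0.73)×log₁₀(95.24/46.783)
    = 0.63699 × 0.30873 = 0.1967 m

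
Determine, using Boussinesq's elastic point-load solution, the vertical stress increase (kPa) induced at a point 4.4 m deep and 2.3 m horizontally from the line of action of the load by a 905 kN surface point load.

Boussinesq vertical stress below a point load on an elastic half-space:
Δσ_z = 3P/(2πz²) · [1 + (r/z)²]^(−5/2)
r/z = 2.3/4.4 = 0.52273; [1+(r/z)²]^(−5/2) = 0.54666.
Δσ_z = 3×905/(2π×4.4²) × 0.54666 = 22.32 × 0.54666 = 12.2 kPa

Δσ_z ≈ 12.2 kPa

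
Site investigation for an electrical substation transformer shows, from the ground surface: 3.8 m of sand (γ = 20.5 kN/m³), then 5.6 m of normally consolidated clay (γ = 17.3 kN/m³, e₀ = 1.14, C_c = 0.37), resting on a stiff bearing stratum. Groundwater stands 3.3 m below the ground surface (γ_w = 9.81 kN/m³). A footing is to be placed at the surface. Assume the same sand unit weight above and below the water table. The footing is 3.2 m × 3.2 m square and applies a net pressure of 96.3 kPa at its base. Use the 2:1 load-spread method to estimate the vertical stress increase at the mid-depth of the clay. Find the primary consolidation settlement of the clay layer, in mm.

S_c ≈ 43.6 mm

Mid-depth of clay below the ground surface: z = 3.8 + 5.6/2 = 6.6 m.
Total vertical stress at mid-clay: σ_v = 20.5×3.8 + 17.3×2.8 = 126.34 kPa.
Pore pressure: u = 9.81×(6.6 − 3.3) = 32.373 kPa.
Initial effective stress: σ'_0 = σ_v − u = 126.34 − 32.373 = 93.967 kPa.
Stress increase at mid-clay by the 2:1 spreading method:
Δσ = qBL/((B+z)(L+z)) = 96.3×3.2×3.2/((3.2+6.6)(3.2+6.6)) = 10.268 kPa
Final effective stress: σ'_f = σ'_0 + Δσ = 93.967 + 10.268 = 104.23 kPa.
Normally consolidated clay, so the full stress increment lies on the virgin compression line:
S_c = C_c·H/(1+e₀)·log₁₀(σ'_f/σ'_0) = 0.37×5.6/(1+1.14)×log₁₀(104.23/93.967)
    = 0.96822 × 0.045017 = 0.04359 m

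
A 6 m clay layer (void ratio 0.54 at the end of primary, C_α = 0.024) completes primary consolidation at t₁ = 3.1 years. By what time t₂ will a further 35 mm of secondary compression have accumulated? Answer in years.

S_s = C_α·H/(1+e_p)·log₁₀(t₂/t₁) ⇒ log₁₀(t₂/t₁) = S_s·(1+e_p)/(C_α·H).
log₁₀(t₂/t₁) = 0.035 × (1+0.54) / (0.024×6) = 0.3743
t₂ = t₁ × 10^0.3743 = 3.1 × 2.368 = 7.34 years

t₂ ≈ 7.34 years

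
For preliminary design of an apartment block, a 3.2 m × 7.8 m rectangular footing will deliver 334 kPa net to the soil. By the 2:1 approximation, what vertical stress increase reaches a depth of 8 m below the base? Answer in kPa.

Δσ_z ≈ 47.1 kPa

By the 2:1 method the load spreads at 1 horizontal : 2 vertical, so at depth z the loaded area has grown by z in each plan dimension:
Δσ = qBL/((B+z)(L+z)) = 334×3.2×7.8/((3.2+8)(7.8+8)) = 47.11 kPa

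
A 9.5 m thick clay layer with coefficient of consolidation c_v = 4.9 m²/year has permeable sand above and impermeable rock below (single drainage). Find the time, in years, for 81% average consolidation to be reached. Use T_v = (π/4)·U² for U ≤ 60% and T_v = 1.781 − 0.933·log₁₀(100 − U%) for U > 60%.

t ≈ 10.8 years

Drainage path length: H_d = H = 9.5 m (single drainage).
U > 60%: T_v = 1.781 − 0.933·log₁₀(100 − 81) = 0.58792.
t = T_v·H_d²/c_v = 0.58792×9.5²/4.9 = 10.83 years.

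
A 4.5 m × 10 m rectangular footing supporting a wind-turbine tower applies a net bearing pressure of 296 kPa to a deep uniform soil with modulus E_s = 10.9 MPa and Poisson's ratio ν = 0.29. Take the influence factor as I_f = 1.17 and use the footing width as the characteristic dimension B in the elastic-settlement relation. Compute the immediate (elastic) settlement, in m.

S_e ≈ 0.131 m

Immediate (elastic) settlement: S_e = q·B·(1−ν²)/E_s · I_f.
E_s = 10.9 MPa = 10900 kPa.
S_e = 296 × 4.5 × (1 − 0.29²) / 10900 × 1.17
    = 296 × 4.5 × 0.9159 / 10900 × 1.17
    = 0.131 m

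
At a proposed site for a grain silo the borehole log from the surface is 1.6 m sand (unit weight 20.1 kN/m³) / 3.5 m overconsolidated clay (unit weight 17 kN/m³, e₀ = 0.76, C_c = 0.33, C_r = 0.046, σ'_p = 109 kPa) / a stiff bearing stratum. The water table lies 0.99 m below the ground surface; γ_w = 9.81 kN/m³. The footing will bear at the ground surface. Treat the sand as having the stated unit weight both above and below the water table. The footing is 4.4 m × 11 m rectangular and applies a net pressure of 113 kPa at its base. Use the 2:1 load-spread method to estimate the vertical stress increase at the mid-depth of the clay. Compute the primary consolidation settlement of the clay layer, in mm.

Mid-depth of clay below the ground surface: z = 1.6 + 3.5/2 = 3.35 m.
Total vertical stress at mid-clay: σ_v = 20.1×1.6 + 17×1.75 = 61.91 kPa.
Pore pressure: u = 9.81×(3.35 − 0.99) = 23.152 kPa.
Initial effective stress: σ'_0 = σ_v − u = 61.91 − 23.152 = 38.758 kPa.
Stress increase at mid-clay by the 2:1 spreading method:
Δσ = qBL/((B+z)(L+z)) = 113×4.4×11/((4.4+3.35)(11+3.35)) = 49.178 kPa
Final effective stress: σ'_f = 38.758 + 49.178 = 87.936 kPa.
σ'_f = 87.936 ≤ σ'_p = 109 kPa, so the clay remains overconsolidated and only the recompression index applies:
S_c = C_r·H/(1+e₀)·log₁₀(σ'_f/σ'_0) = 0.046×3.5/1.76×log₁₀(87.936/38.758)
    = 0.091476 × 0.35581 = 0.03255 m

S_c ≈ 32.5 mm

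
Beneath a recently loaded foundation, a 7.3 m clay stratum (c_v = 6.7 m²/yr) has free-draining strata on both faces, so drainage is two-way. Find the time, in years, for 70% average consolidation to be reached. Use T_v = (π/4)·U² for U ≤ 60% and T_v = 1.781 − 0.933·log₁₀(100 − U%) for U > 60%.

Drainage path length: H_d = H/2 = 3.65 m (double drainage).
U > 60%: T_v = 1.781 − 0.933·log₁₀(100 − 70) = 0.40285.
t = T_v·H_d²/c_v = 0.40285×3.65²/6.7 = 0.801 years.

t ≈ 0.801 years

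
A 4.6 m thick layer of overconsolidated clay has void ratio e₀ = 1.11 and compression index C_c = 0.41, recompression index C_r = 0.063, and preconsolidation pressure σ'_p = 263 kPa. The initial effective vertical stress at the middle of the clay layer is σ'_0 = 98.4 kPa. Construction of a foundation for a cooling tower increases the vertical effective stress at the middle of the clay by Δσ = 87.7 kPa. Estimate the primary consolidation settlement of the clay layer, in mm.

Final effective stress: σ'_f = 98.4 + 87.7 = 186.1 kPa.
σ'_f = 186.1 ≤ σ'_p = 263 kPa, so the clay remains overconsolidated and only the recompression index applies:
S_c = C_r·H/(1+e₀)·log₁₀(σ'_f/σ'_0) = 0.063×4.6/2.11×log₁₀(186.1/98.4)
    = 0.13735 × 0.27675 = 0.03801 m

S_c ≈ 38 mm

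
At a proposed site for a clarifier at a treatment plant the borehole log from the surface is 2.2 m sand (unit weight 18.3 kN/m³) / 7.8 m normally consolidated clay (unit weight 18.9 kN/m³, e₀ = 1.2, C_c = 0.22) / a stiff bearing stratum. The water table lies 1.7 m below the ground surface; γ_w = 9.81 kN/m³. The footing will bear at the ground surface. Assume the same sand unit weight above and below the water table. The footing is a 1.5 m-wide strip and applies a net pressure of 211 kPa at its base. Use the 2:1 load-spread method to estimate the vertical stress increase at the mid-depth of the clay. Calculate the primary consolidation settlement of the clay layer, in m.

Mid-depth of clay below the ground surface: z = 2.2 + 7.8/2 = 6.1 m.
Total vertical stress at mid-clay: σ_v = 18.3×2.2 + 18.9×3.9 = 113.97 kPa.
Pore pressure: u = 9.81×(6.1 − 1.7) = 43.164 kPa.
Initial effective stress: σ'_0 = σ_v − u = 113.97 − 43.164 = 70.806 kPa.
Stress increase at mid-clay by the 2:1 spreading method:
Δσ = qB/(B+z) = 211×1.5/(1.5+6.1) = 41.645 kPa
Final effective stress: σ'_f = σ'_0 + Δσ = 70.806 + 41.645 = 112.45 kPa.
Normally consolidated clay, so the full stress increment lies on the virgin compression line:
S_c = C_c·H/(1+e₀)·log₁₀(σ'_f/σ'_0) = 0.22×7.8/(1+1.2)×log₁₀(112.45/70.806)
    = 0.78 × 0.20089 = 0.1567 m

S_c ≈ 0.157 m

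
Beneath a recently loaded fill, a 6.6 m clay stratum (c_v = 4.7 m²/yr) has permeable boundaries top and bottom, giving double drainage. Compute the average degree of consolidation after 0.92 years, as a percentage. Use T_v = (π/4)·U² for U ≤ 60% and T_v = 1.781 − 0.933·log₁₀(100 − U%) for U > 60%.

Drainage path length: H_d = H/2 = 3.3 m (double drainage).
T_v = c_v·t/H_d² = 4.7×0.92/3.3² = 0.39706.
T_v = 0.39706 corresponds to the U > 60% branch:
U = 1 − 10^((1.781 − T_v)/0.933)/100 = 0.6957

U ≈ 69.6 %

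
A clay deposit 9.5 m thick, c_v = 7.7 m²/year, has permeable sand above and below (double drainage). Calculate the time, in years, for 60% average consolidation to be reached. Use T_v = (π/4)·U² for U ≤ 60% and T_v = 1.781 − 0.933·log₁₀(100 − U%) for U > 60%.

Drainage path length: H_d = H/2 = 4.75 m (double drainage).
U ≤ 60%: T_v = (π/4)·U² = (π/4)×0.6² = 0.28274.
t = T_v·H_d²/c_v = 0.28274×4.75²/7.7 = 0.8285 years.

t ≈ 0.828 years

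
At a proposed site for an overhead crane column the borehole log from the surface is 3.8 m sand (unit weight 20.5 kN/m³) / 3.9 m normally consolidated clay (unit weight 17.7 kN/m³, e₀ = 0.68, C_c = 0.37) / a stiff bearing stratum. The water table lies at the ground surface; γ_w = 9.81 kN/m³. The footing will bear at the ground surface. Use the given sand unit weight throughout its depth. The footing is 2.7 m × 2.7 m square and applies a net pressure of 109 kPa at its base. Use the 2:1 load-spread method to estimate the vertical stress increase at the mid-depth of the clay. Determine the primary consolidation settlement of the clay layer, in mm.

Mid-depth of clay below the ground surface: z = 3.8 + 3.9/2 = 5.75 m.
Total vertical stress at mid-clay: σ_v = 20.5×3.8 + 17.7×1.95 = 112.41 kPa.
Pore pressure: u = 9.81×(5.75 − 0) = 56.408 kPa.
Initial effective stress: σ'_0 = σ_v − u = 112.41 − 56.408 = 56.002 kPa.
Stress increase at mid-clay by the 2:1 spreading method:
Δσ = qBL/((B+z)(L+z)) = 109×2.7×2.7/((2.7+5.75)(2.7+5.75)) = 11.129 kPa
Final effective stress: σ'_f = σ'_0 + Δσ = 56.002 + 11.129 = 67.131 kPa.
Normally consolidated clay, so the full stress increment lies on the virgin compression line:
S_c = C_c·H/(1+e₀)·log₁₀(σ'_f/σ'_0) = 0.37×3.9/(1+0.68)×log₁₀(67.131/56.002)
    = 0.85893 × 0.07872 = 0.06761 m

S_c ≈ 67.6 mm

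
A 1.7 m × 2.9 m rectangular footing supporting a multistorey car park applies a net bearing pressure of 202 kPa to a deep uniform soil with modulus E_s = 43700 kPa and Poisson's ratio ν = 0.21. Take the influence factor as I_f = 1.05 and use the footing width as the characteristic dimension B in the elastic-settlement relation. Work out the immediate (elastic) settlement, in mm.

Immediate (elastic) settlement: S_e = q·B·(1−ν²)/E_s · I_f.
S_e = 202 × 1.7 × (1 − 0.21²) / 43700 × 1.05
    = 202 × 1.7 × 0.9559 / 43700 × 1.05
    = 0.007887 m = 7.887 mm

S_e ≈ 7.89 mm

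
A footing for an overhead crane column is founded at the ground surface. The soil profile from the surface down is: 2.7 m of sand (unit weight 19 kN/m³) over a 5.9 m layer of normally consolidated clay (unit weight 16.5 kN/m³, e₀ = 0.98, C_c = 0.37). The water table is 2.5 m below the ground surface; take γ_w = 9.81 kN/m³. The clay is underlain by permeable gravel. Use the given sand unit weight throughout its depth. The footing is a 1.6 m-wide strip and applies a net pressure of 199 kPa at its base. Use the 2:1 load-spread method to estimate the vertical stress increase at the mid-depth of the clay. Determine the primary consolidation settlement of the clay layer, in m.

S_c ≈ 0.236 m

Mid-depth of clay below the ground surface: z = 2.7 + 5.9/2 = 5.65 m.
Total vertical stress at mid-clay: σ_v = 19×2.7 + 16.5×2.95 = 99.975 kPa.
Pore pressure: u = 9.81×(5.65 − 2.5) = 30.902 kPa.
Initial effective stress: σ'_0 = σ_v − u = 99.975 − 30.902 = 69.073 kPa.
Stress increase at mid-clay by the 2:1 spreading method:
Δσ = qB/(B+z) = 199×1.6/(1.6+5.65) = 43.917 kPa
Final effective stress: σ'_f = σ'_0 + Δσ = 69.073 + 43.917 = 112.99 kPa.
Normally consolidated clay, so the full stress increment lies on the virgin compression line:
S_c = C_c·H/(1+e₀)·log₁₀(σ'_f/σ'_0) = 0.37×5.9/(1+0.98)×log₁₀(112.99/69.073)
    = 1.1025 × 0.21373 = 0.2356 m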